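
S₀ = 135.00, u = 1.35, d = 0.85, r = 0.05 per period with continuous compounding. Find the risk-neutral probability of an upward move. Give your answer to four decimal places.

Risk-neutral probability p = (e^0.05 − 0.85)/(1.35 − 0.85) = 0.2013/0.5000 = 0.4025

p = 0.4025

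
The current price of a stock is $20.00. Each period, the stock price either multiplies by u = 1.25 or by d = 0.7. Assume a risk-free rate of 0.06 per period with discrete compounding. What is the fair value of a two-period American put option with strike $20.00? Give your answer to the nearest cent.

$2.46

Risk-neutral probability p = (1 + 0.06 − 0.7)/(1.25 − 0.7) = 0.3600/0.5500 = 0.6545
Terminal stock prices: S_uu = 31.25, S_ud = 17.5, S_dd = 9.8
Terminal payoffs (K − S): max(-11.25, 0) = 0, max(2.5, 0) = 2.5, max(10.2, 0) = 10.2
Node u (S = 25): continuation = 1/1.06·[0.6545·0.0000 + 0.3455·2.5000] = 0.8148; exercise value = 0.0000 ≤ continuation, so V_u = 0.8148
Node d (S = 14): continuation = 1/1.06·[0.6545·2.5000 + 0.3455·10.2000] = 4.8679; exercise value = 6.0000 > continuation, so V_d = 6.0000 (exercise)
Node 0 (S = 20): continuation = 1/1.06·[0.6545·0.8148 + 0.3455·6.0000] = 2.4585; exercise value = 0.0000 ≤ continuation, so V_0 = 2.4585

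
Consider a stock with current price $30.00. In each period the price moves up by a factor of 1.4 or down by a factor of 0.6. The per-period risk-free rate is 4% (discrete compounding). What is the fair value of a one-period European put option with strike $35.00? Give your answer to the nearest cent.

Risk-neutral probability p = (1 + 0.04 − 0.6)/(1.4 − 0.6) = 0.4400/0.8000 = 0.5500
Terminal stock prices: S_u = 42, S_d = 18
Terminal payoffs (K − S): max(-7, 0) = 0, max(17, 0) = 17
Node 0 (S = 30): V_0 = 1/1.04·[0.5500·0.0000 + 0.4500·17.0000] = 7.3558

$7.36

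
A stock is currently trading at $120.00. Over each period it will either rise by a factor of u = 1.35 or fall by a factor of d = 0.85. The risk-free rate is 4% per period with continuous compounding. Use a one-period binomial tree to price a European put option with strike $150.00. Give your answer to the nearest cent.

$28.52

Risk-neutral probability p = (e^0.04 − 0.85)/(1.35 − 0.85) = 0.1908/0.5000 = 0.3816
Terminal stock prices: S_u = 162, S_d = 102
Terminal payoffs (K − S): max(-12, 0) = 0, max(48, 0) = 48
Node 0 (S = 120): V_0 = e^(−0.04)·[0.3816·0.0000 + 0.6184·48.0000] = 28.5183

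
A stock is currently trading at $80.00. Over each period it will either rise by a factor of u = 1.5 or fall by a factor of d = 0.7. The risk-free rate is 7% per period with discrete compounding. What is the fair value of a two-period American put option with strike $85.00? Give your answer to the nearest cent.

Risk-neutral probability p = (1 + 0.07 − 0.7)/(1.5 − 0.7) = 0.3700/0.8000 = 0.4625
Terminal stock prices: S_uu = 180, S_ud = 84, S_dd = 39.2
Terminal payoffs (K − S): max(-95, 0) = 0, max(1, 0) = 1, max(45.8, 0) = 45.8
Node u (S = 120): continuation = 1/1.07·[0.4625·0.0000 + 0.5375·1.0000] = 0.5023; exercise value = 0.0000 ≤ continuation, so V_u = 0.5023
Node d (S = 56): continuation = 1/1.07·[0.4625·1.0000 + 0.5375·45.8000] = 23.4393; exercise value = 29.0000 > continuation, so V_d = 29.0000 (exercise)
Node 0 (S = 80): continuation = 1/1.07·[0.4625·0.5023 + 0.5375·29.0000] = 14.7849; exercise value = 5.0000 ≤ continuation, so V_0 = 14.7849

$14.78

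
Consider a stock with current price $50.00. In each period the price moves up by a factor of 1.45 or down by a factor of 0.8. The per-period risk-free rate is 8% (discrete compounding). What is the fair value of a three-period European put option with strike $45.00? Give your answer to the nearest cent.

Risk-neutral probability p = (1 + 0.08 − 0.8)/(1.45 − 0.8) = 0.2800/0.6500 = 0.4308
Terminal stock prices: S_uuu = 152.4, S_uud = 84.1, S_udd = 46.4, S_ddd = 25.6
Terminal payoffs (K − S): max(-107.4, 0) = 0, max(-39.1, 0) = 0, max(-1.4, 0) = 0, max(19.4, 0) = 19.4
Node uu (S = 105.1): V_uu = 1/1.08·[0.4308·0.0000 + 0.5692·0.0000] = 0.0000
Node ud (S = 58): V_ud = 1/1.08·[0.4308·0.0000 + 0.5692·0.0000] = 0.0000
Node dd (S = 32): V_dd = 1/1.08·[0.4308·0.0000 + 0.5692·19.4000] = 10.2251
Node u (S = 72.5): V_u = 1/1.08·[0.4308·0.0000 + 0.5692·0.0000] = 0.0000
Node d (S = 40): V_d = 1/1.08·[0.4308·0.0000 + 0.5692·10.2251] = 5.3893
Node 0 (S = 50): V_0 = 1/1.08·[0.4308·0.0000 + 0.5692·5.3893] = 2.8405

$2.84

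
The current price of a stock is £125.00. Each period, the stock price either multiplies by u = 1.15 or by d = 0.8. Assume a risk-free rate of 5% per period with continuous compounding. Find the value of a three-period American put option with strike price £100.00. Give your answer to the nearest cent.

£2.23

Risk-neutral probability p = (e^0.05 − 0.8)/(1.15 − 0.8) = 0.2513/0.3500 = 0.7179
Terminal stock prices: S_uuu = 190.1, S_uud = 132.2, S_udd = 92, S_ddd = 64
Terminal payoffs (K − S): max(-90.11, 0) = 0, max(-32.25, 0) = 0, max(8, 0) = 8, max(36, 0) = 36
Node uu (S = 165.3): continuation = e^(−0.05)·[0.7179·0.0000 + 0.2821·0.0000] = 0.0000; exercise value = 0.0000 ≤ continuation, so V_uu = 0.0000
Node ud (S = 115): continuation = e^(−0.05)·[0.7179·0.0000 + 0.2821·8.0000] = 2.1466; exercise value = 0.0000 ≤ continuation, so V_ud = 2.1466
Node dd (S = 80): continuation = e^(−0.05)·[0.7179·8.0000 + 0.2821·36.0000] = 15.1229; exercise value = 20.0000 > continuation, so V_dd = 20.0000 (exercise)
Node u (S = 143.8): continuation = e^(−0.05)·[0.7179·0.0000 + 0.2821·2.1466] = 0.5760; exercise value = 0.0000 ≤ continuation, so V_u = 0.5760
Node d (S = 100): continuation = e^(−0.05)·[0.7179·2.1466 + 0.2821·20.0000] = 6.8324; exercise value = 0.0000 ≤ continuation, so V_d = 6.8324
Node 0 (S = 125): continuation = e^(−0.05)·[0.7179·0.5760 + 0.2821·6.8324] = 2.2267; exercise value = 0.0000 ≤ continuation, so V_0 = 2.2267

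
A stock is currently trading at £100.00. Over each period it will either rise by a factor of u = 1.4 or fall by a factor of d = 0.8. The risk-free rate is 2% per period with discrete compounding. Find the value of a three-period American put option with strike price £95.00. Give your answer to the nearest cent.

Risk-neutral probability p = (1 + 0.02 − 0.8)/(1.4 − 0.8) = 0.2200/0.6000 = 0.3667
Terminal stock prices: S_uuu = 274.4, S_uud = 156.8, S_udd = 89.6, S_ddd = 51.2
Terminal payoffs (K − S): max(-179.4, 0) = 0, max(-61.8, 0) = 0, max(5.4, 0) = 5.4, max(43.8, 0) = 43.8
Node uu (S = 196): continuation = 1/1.02·[0.3667·0.0000 + 0.6333·0.0000] = 0.0000; exercise value = 0.0000 ≤ continuation, so V_uu = 0.0000
Node ud (S = 112): continuation = 1/1.02·[0.3667·0.0000 + 0.6333·5.4000] = 3.3529; exercise value = 0.0000 ≤ continuation, so V_ud = 3.3529
Node dd (S = 64): continuation = 1/1.02·[0.3667·5.4000 + 0.6333·43.8000] = 29.1373; exercise value = 31.0000 > continuation, so V_dd = 31.0000 (exercise)
Node u (S = 140): continuation = 1/1.02·[0.3667·0.0000 + 0.6333·3.3529] = 2.0819; exercise value = 0.0000 ≤ continuation, so V_u = 2.0819
Node d (S = 80): continuation = 1/1.02·[0.3667·3.3529 + 0.6333·31.0000] = 20.4537; exercise value = 15.0000 ≤ continuation, so V_d = 20.4537
Node 0 (S = 100): continuation = 1/1.02·[0.3667·2.0819 + 0.6333·20.4537] = 13.4484; exercise value = 0.0000 ≤ continuation, so V_0 = 13.4484

£13.45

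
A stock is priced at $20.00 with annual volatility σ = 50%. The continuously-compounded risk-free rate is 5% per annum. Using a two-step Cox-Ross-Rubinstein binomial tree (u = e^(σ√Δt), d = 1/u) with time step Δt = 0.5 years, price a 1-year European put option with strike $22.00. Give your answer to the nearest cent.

$4.46

CRR parameters: u = e^(σ√Δt) = e^(0.5·√0.5) = 1.4241, d = 1/u = 0.7022
Per-period rate: rΔt = 0.05·0.5 = 0.025, so R = e^0.025 = 1.0253
Risk-neutral probability p = (e^0.025 − 0.7022)/(1.4241 − 0.7022) = 0.3231/0.7219 = 0.4476
Terminal stock prices: S_uu = 40.56, S_ud = 20, S_dd = 9.861
Terminal payoffs (K − S): max(-18.56, 0) = 0, max(2, 0) = 2, max(12.14, 0) = 12.14
Node u (S = 28.48): V_u = e^(−0.025)·[0.4476·0.0000 + 0.5524·2.0000] = 1.0775
Node d (S = 14.04): V_d = e^(−0.025)·[0.4476·2.0000 + 0.5524·12.1386] = 7.4130
Node 0 (S = 20): V_0 = e^(−0.025)·[0.4476·1.0775 + 0.5524·7.4130] = 4.4643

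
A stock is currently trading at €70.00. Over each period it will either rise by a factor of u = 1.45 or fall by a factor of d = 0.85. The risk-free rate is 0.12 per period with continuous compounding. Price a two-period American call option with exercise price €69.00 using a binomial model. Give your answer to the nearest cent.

€19.91

Risk-neutral probability p = (e^0.12 − 0.85)/(1.45 − 0.85) = 0.2775/0.6000 = 0.4625
Terminal stock prices: S_uu = 147.2, S_ud = 86.27, S_dd = 50.57
Terminal payoffs (S − K): max(78.18, 0) = 78.18, max(17.27, 0) = 17.27, max(-18.43, 0) = 0
Node u (S = 101.5): continuation = e^(−0.12)·[0.4625·78.1750 + 0.5375·17.2750] = 40.3025; exercise value = 32.5000 ≤ continuation, so V_u = 40.3025
Node d (S = 59.5): continuation = e^(−0.12)·[0.4625·17.2750 + 0.5375·0.0000] = 7.0861; exercise value = 0.0000 ≤ continuation, so V_d = 7.0861
Node 0 (S = 70): continuation = e^(−0.12)·[0.4625·40.3025 + 0.5375·7.0861] = 19.9101; exercise value = 1.0000 ≤ continuation, so V_0 = 19.9101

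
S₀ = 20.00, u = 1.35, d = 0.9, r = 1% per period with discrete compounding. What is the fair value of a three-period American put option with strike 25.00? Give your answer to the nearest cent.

Risk-neutral probability p = (1 + 0.01 − 0.9)/(1.35 − 0.9) = 0.1100/0.4500 = 0.2444
Terminal stock prices: S_uuu = 49.21, S_uud = 32.81, S_udd = 21.87, S_ddd = 14.58
Terminal payoffs (K − S): max(-24.21, 0) = 0, max(-7.805, 0) = 0, max(3.13, 0) = 3.13, max(10.42, 0) = 10.42
Node uu (S = 36.45): continuation = 1/1.01·[0.2444·0.0000 + 0.7556·0.0000] = 0.0000; exercise value = 0.0000 ≤ continuation, so V_uu = 0.0000
Node ud (S = 24.3): continuation = 1/1.01·[0.2444·0.0000 + 0.7556·3.1300] = 2.3415; exercise value = 0.7000 ≤ continuation, so V_ud = 2.3415
Node dd (S = 16.2): continuation = 1/1.01·[0.2444·3.1300 + 0.7556·10.4200] = 8.5525; exercise value = 8.8000 > continuation, so V_dd = 8.8000 (exercise)
Node u (S = 27): continuation = 1/1.01·[0.2444·0.0000 + 0.7556·2.3415] = 1.7516; exercise value = 0.0000 ≤ continuation, so V_u = 1.7516
Node d (S = 18): continuation = 1/1.01·[0.2444·2.3415 + 0.7556·8.8000] = 7.1498; exercise value = 7.0000 ≤ continuation, so V_d = 7.1498
Node 0 (S = 20): continuation = 1/1.01·[0.2444·1.7516 + 0.7556·7.1498] = 5.7725; exercise value = 5.0000 ≤ continuation, so V_0 = 5.7725

5.77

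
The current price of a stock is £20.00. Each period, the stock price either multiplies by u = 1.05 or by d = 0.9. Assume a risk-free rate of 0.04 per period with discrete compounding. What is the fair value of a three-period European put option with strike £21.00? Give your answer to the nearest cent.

£0.22

Risk-neutral probability p = (1 + 0.04 − 0.9)/(1.05 − 0.9) = 0.1400/0.1500 = 0.9333
Terminal stock prices: S_uuu = 23.15, S_uud = 19.85, S_udd = 17.01, S_ddd = 14.58
Terminal payoffs (K − S): max(-2.153, 0) = 0, max(1.155, 0) = 1.155, max(3.99, 0) = 3.99, max(6.42, 0) = 6.42
Node uu (S = 22.05): V_uu = 1/1.04·[0.9333·0.0000 + 0.0667·1.1550] = 0.0740
Node ud (S = 18.9): V_ud = 1/1.04·[0.9333·1.1550 + 0.0667·3.9900] = 1.2923
Node dd (S = 16.2): V_dd = 1/1.04·[0.9333·3.9900 + 0.0667·6.4200] = 3.9923
Node u (S = 21): V_u = 1/1.04·[0.9333·0.0740 + 0.0667·1.2923] = 0.1493
Node d (S = 18): V_d = 1/1.04·[0.9333·1.2923 + 0.0667·3.9923] = 1.4157
Node 0 (S = 20): V_0 = 1/1.04·[0.9333·0.1493 + 0.0667·1.4157] = 0.2247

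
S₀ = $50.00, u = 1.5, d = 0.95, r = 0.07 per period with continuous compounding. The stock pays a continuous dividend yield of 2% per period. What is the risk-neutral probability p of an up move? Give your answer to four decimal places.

p = 0.1841

Per-period risk-free factor R = e^0.07 = 1.0725; dividend-adjusted growth = e^(0.07−0.02) = 1.0513.
Risk-neutral probability p = (1.0513 − 0.95)/(1.5 − 0.95) = 0.1013/0.5500 = 0.1841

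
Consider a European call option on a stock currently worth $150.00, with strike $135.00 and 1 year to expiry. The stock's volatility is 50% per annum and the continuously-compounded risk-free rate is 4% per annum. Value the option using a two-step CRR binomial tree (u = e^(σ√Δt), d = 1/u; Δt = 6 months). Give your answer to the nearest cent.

CRR parameters: u = e^(σ√Δt) = e^(0.5·√0.5) = 1.4241, d = 1/u = 0.7022
Per-period rate: rΔt = 0.04·0.5 = 0.02, so R = e^0.02 = 1.0202
Risk-neutral probability p = (e^0.02 − 0.7022)/(1.4241 − 0.7022) = 0.3180/0.7219 = 0.4405
Terminal stock prices: S_uu = 304.2, S_ud = 150, S_dd = 73.96
Terminal payoffs (S − K): max(169.2, 0) = 169.2, max(15, 0) = 15, max(-61.04, 0) = 0
Node u (S = 213.6): V_u = e^(−0.02)·[0.4405·169.2172 + 0.5595·15.0000] = 81.2910
Node d (S = 105.3): V_d = e^(−0.02)·[0.4405·15.0000 + 0.5595·0.0000] = 6.4767
Node 0 (S = 150): V_0 = e^(−0.02)·[0.4405·81.2910 + 0.5595·6.4767] = 38.6519

$38.65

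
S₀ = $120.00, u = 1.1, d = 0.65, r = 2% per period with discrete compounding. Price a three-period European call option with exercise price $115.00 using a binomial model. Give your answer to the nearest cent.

$23.42

Risk-neutral probability p = (1 + 0.02 − 0.65)/(1.1 − 0.65) = 0.3700/0.4500 = 0.8222
Terminal stock prices: S_uuu = 159.7, S_uud = 94.38, S_udd = 55.77, S_ddd = 32.95
Terminal payoffs (S − K): max(44.72, 0) = 44.72, max(-20.62, 0) = 0, max(-59.23, 0) = 0, max(-82.05, 0) = 0
Node uu (S = 145.2): V_uu = 1/1.02·[0.8222·44.7200 + 0.1778·0.0000] = 36.0488
Node ud (S = 85.8): V_ud = 1/1.02·[0.8222·0.0000 + 0.1778·0.0000] = 0.0000
Node dd (S = 50.7): V_dd = 1/1.02·[0.8222·0.0000 + 0.1778·0.0000] = 0.0000
Node u (S = 132): V_u = 1/1.02·[0.8222·36.0488 + 0.1778·0.0000] = 29.0589
Node d (S = 78): V_d = 1/1.02·[0.8222·0.0000 + 0.1778·0.0000] = 0.0000
Node 0 (S = 120): V_0 = 1/1.02·[0.8222·29.0589 + 0.1778·0.0000] = 23.4244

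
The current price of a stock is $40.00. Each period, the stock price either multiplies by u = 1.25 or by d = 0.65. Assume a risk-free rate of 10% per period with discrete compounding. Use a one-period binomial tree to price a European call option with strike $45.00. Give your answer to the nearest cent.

$3.41

Risk-neutral probability p = (1 + 0.1 − 0.65)/(1.25 − 0.65) = 0.4500/0.6000 = 0.7500
Terminal stock prices: S_u = 50, S_d = 26
Terminal payoffs (S − K): max(5, 0) = 5, max(-19, 0) = 0
Node 0 (S = 40): V_0 = 1/1.1·[0.7500·5.0000 + 0.2500·0.0000] = 3.4091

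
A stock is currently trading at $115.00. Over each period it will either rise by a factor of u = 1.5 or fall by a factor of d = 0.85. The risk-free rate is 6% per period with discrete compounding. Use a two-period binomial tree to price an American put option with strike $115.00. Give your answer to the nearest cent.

$13.01

Risk-neutral probability p = (1 + 0.06 − 0.85)/(1.5 − 0.85) = 0.2100/0.6500 = 0.3231
Terminal stock prices: S_uu = 258.8, S_ud = 146.6, S_dd = 83.09
Terminal payoffs (K − S): max(-143.8, 0) = 0, max(-31.62, 0) = 0, max(31.91, 0) = 31.91
Node u (S = 172.5): continuation = 1/1.06·[0.3231·0.0000 + 0.6769·0.0000] = 0.0000; exercise value = 0.0000 ≤ continuation, so V_u = 0.0000
Node d (S = 97.75): continuation = 1/1.06·[0.3231·0.0000 + 0.6769·31.9125] = 20.3795; exercise value = 17.2500 ≤ continuation, so V_d = 20.3795
Node 0 (S = 115): continuation = 1/1.06·[0.3231·0.0000 + 0.6769·20.3795] = 13.0145; exercise value = 0.0000 ≤ continuation, so V_0 = 13.0145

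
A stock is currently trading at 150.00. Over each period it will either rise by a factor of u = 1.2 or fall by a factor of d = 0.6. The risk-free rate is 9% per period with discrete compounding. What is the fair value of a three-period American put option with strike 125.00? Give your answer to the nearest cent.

Risk-neutral probability p = (1 + 0.09 − 0.6)/(1.2 − 0.6) = 0.4900/0.6000 = 0.8167
Terminal stock prices: S_uuu = 259.2, S_uud = 129.6, S_udd = 64.8, S_ddd = 32.4
Terminal payoffs (K − S): max(-134.2, 0) = 0, max(-4.6, 0) = 0, max(60.2, 0) = 60.2, max(92.6, 0) = 92.6
Node uu (S = 216): continuation = 1/1.09·[0.8167·0.0000 + 0.1833·0.0000] = 0.0000; exercise value = 0.0000 ≤ continuation, so V_uu = 0.0000
Node ud (S = 108): continuation = 1/1.09·[0.8167·0.0000 + 0.1833·60.2000] = 10.1254; exercise value = 17.0000 > continuation, so V_ud = 17.0000 (exercise)
Node dd (S = 54): continuation = 1/1.09·[0.8167·60.2000 + 0.1833·92.6000] = 60.6789; exercise value = 71.0000 > continuation, so V_dd = 71.0000 (exercise)
Node u (S = 180): continuation = 1/1.09·[0.8167·0.0000 + 0.1833·17.0000] = 2.8593; exercise value = 0.0000 ≤ continuation, so V_u = 2.8593
Node d (S = 90): continuation = 1/1.09·[0.8167·17.0000 + 0.1833·71.0000] = 24.6789; exercise value = 35.0000 > continuation, so V_d = 35.0000 (exercise)
Node 0 (S = 150): continuation = 1/1.09·[0.8167·2.8593 + 0.1833·35.0000] = 8.0292; exercise value = 0.0000 ≤ continuation, so V_0 = 8.0292

8.03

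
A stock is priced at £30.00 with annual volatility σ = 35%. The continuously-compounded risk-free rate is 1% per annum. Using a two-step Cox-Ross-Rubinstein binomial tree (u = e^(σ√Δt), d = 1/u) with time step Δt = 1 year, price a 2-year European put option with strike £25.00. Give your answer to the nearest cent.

£3.25

CRR parameters: u = e^(σ√Δt) = e^(0.35·√1) = 1.4191, d = 1/u = 0.7047
Per-period rate: rΔt = 0.01·1 = 0.01, so R = e^0.01 = 1.0101
Risk-neutral probability p = (e^0.01 − 0.7047)/(1.4191 − 0.7047) = 0.3054/0.7144 = 0.4275
Terminal stock prices: S_uu = 60.41, S_ud = 30, S_dd = 14.9
Terminal payoffs (K − S): max(-35.41, 0) = 0, max(-5, 0) = 0, max(10.1, 0) = 10.1
Node u (S = 42.57): V_u = e^(−0.01)·[0.4275·0.0000 + 0.5725·0.0000] = 0.0000
Node d (S = 21.14): V_d = e^(−0.01)·[0.4275·0.0000 + 0.5725·10.1024] = 5.7266
Node 0 (S = 30): V_0 = e^(−0.01)·[0.4275·0.0000 + 0.5725·5.7266] = 3.2461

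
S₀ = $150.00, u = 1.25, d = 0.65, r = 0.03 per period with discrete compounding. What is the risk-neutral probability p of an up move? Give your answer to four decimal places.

p = 0.6333

Risk-neutral probability p = (1 + 0.03 − 0.65)/(1.25 − 0.65) = 0.3800/0.6000 = 0.6333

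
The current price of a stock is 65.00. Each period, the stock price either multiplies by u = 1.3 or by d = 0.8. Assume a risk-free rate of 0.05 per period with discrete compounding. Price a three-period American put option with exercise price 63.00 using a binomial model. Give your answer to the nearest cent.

Risk-neutral probability p = (1 + 0.05 − 0.8)/(1.3 − 0.8) = 0.2500/0.5000 = 0.5000
Terminal stock prices: S_uuu = 142.8, S_uud = 87.88, S_udd = 54.08, S_ddd = 33.28
Terminal payoffs (K − S): max(-79.81, 0) = 0, max(-24.88, 0) = 0, max(8.92, 0) = 8.92, max(29.72, 0) = 29.72
Node uu (S = 109.9): continuation = 1/1.05·[0.5000·0.0000 + 0.5000·0.0000] = 0.0000; exercise value = 0.0000 ≤ continuation, so V_uu = 0.0000
Node ud (S = 67.6): continuation = 1/1.05·[0.5000·0.0000 + 0.5000·8.9200] = 4.2476; exercise value = 0.0000 ≤ continuation, so V_ud = 4.2476
Node dd (S = 41.6): continuation = 1/1.05·[0.5000·8.9200 + 0.5000·29.7200] = 18.4000; exercise value = 21.4000 > continuation, so V_dd = 21.4000 (exercise)
Node u (S = 84.5): continuation = 1/1.05·[0.5000·0.0000 + 0.5000·4.2476] = 2.0227; exercise value = 0.0000 ≤ continuation, so V_u = 2.0227
Node d (S = 52): continuation = 1/1.05·[0.5000·4.2476 + 0.5000·21.4000] = 12.2132; exercise value = 11.0000 ≤ continuation, so V_d = 12.2132
Node 0 (S = 65): continuation = 1/1.05·[0.5000·2.0227 + 0.5000·12.2132] = 6.7790; exercise value = 0.0000 ≤ continuation, so V_0 = 6.7790

6.78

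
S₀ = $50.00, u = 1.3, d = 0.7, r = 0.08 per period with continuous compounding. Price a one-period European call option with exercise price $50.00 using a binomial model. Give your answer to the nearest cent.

$8.85

Risk-neutral probability p = (e^0.08 − 0.7)/(1.3 − 0.7) = 0.3833/0.6000 = 0.6388
Terminal stock prices: S_u = 65, S_d = 35
Terminal payoffs (S − K): max(15, 0) = 15, max(-15, 0) = 0
Node 0 (S = 50): V_0 = e^(−0.08)·[0.6388·15.0000 + 0.3612·0.0000] = 8.8455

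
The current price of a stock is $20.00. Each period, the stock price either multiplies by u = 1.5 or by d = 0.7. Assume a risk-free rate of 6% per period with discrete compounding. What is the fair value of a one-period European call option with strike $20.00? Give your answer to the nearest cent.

Risk-neutral probability p = (1 + 0.06 − 0.7)/(1.5 − 0.7) = 0.3600/0.8000 = 0.4500
Terminal stock prices: S_u = 30, S_d = 14
Terminal payoffs (S − K): max(10, 0) = 10, max(-6, 0) = 0
Node 0 (S = 20): V_0 = 1/1.06·[0.4500·10.0000 + 0.5500·0.0000] = 4.2453

$4.25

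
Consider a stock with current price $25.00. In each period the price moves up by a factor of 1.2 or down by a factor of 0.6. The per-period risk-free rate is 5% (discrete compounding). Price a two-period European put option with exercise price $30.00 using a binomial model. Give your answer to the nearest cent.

$5.27

Risk-neutral probability p = (1 + 0.05 − 0.6)/(1.2 − 0.6) = 0.4500/0.6000 = 0.7500
Terminal stock prices: S_uu = 36, S_ud = 18, S_dd = 9
Terminal payoffs (K − S): max(-6, 0) = 0, max(12, 0) = 12, max(21, 0) = 21
Node u (S = 30): V_u = 1/1.05·[0.7500·0.0000 + 0.2500·12.0000] = 2.8571
Node d (S = 15): V_d = 1/1.05·[0.7500·12.0000 + 0.2500·21.0000] = 13.5714
Node 0 (S = 25): V_0 = 1/1.05·[0.7500·2.8571 + 0.2500·13.5714] = 5.2721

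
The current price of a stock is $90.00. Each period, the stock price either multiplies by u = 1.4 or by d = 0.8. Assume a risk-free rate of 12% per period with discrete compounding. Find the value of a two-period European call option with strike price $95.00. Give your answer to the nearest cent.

$20.76

Risk-neutral probability p = (1 + 0.12 − 0.8)/(1.4 − 0.8) = 0.3200/0.6000 = 0.5333
Terminal stock prices: S_uu = 176.4, S_ud = 100.8, S_dd = 57.6
Terminal payoffs (S − K): max(81.4, 0) = 81.4, max(5.8, 0) = 5.8, max(-37.4, 0) = 0
Node u (S = 126): V_u = 1/1.12·[0.5333·81.4000 + 0.4667·5.8000] = 41.1786
Node d (S = 72): V_d = 1/1.12·[0.5333·5.8000 + 0.4667·0.0000] = 2.7619
Node 0 (S = 90): V_0 = 1/1.12·[0.5333·41.1786 + 0.4667·2.7619] = 20.7596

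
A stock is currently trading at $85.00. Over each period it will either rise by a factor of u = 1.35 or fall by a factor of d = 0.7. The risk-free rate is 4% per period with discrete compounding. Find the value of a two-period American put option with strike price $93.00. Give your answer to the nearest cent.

$18.29

Risk-neutral probability p = (1 + 0.04 − 0.7)/(1.35 − 0.7) = 0.3400/0.6500 = 0.5231
Terminal stock prices: S_uu = 154.9, S_ud = 80.33, S_dd = 41.65
Terminal payoffs (K − S): max(-61.91, 0) = 0, max(12.67, 0) = 12.67, max(51.35, 0) = 51.35
Node u (S = 114.8): continuation = 1/1.04·[0.5231·0.0000 + 0.4769·12.6750] = 5.8125; exercise value = 0.0000 ≤ continuation, so V_u = 5.8125
Node d (S = 59.5): continuation = 1/1.04·[0.5231·12.6750 + 0.4769·51.3500] = 29.9231; exercise value = 33.5000 > continuation, so V_d = 33.5000 (exercise)
Node 0 (S = 85): continuation = 1/1.04·[0.5231·5.8125 + 0.4769·33.5000] = 18.2859; exercise value = 8.0000 ≤ continuation, so V_0 = 18.2859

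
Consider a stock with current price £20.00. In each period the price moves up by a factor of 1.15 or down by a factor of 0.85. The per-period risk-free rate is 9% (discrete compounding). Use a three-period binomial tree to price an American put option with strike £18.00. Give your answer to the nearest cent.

£0.22

Risk-neutral probability p = (1 + 0.09 − 0.85)/(1.15 − 0.85) = 0.2400/0.3000 = 0.8000
Terminal stock prices: S_uuu = 30.42, S_uud = 22.48, S_udd = 16.62, S_ddd = 12.28
Terminal payoffs (K − S): max(-12.42, 0) = 0, max(-4.482, 0) = 0, max(1.383, 0) = 1.383, max(5.718, 0) = 5.718
Node uu (S = 26.45): continuation = 1/1.09·[0.8000·0.0000 + 0.2000·0.0000] = 0.0000; exercise value = 0.0000 ≤ continuation, so V_uu = 0.0000
Node ud (S = 19.55): continuation = 1/1.09·[0.8000·0.0000 + 0.2000·1.3825] = 0.2537; exercise value = 0.0000 ≤ continuation, so V_ud = 0.2537
Node dd (S = 14.45): continuation = 1/1.09·[0.8000·1.3825 + 0.2000·5.7175] = 2.0638; exercise value = 3.5500 > continuation, so V_dd = 3.5500 (exercise)
Node u (S = 23): continuation = 1/1.09·[0.8000·0.0000 + 0.2000·0.2537] = 0.0465; exercise value = 0.0000 ≤ continuation, so V_u = 0.0465
Node d (S = 17): continuation = 1/1.09·[0.8000·0.2537 + 0.2000·3.5500] = 0.8376; exercise value = 1.0000 > continuation, so V_d = 1.0000 (exercise)
Node 0 (S = 20): continuation = 1/1.09·[0.8000·0.0465 + 0.2000·1.0000] = 0.2176; exercise value = 0.0000 ≤ continuation, so V_0 = 0.2176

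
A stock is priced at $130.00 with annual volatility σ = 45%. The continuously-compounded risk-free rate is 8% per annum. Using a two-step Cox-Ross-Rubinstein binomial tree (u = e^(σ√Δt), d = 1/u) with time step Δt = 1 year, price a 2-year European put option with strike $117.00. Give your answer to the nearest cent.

CRR parameters: u = e^(σ√Δt) = e^(0.45·√1) = 1.5683, d = 1/u = 0.6376
Per-period rate: rΔt = 0.08·1 = 0.08, so R = e^0.08 = 1.0833
Risk-neutral probability p = (e^0.08 − 0.6376)/(1.5683 − 0.6376) = 0.4457/0.9307 = 0.4789
Terminal stock prices: S_uu = 319.7, S_ud = 130, S_dd = 52.85
Terminal payoffs (K − S): max(-202.7, 0) = 0, max(-13, 0) = 0, max(64.15, 0) = 64.15
Node u (S = 203.9): V_u = e^(−0.08)·[0.4789·0.0000 + 0.5211·0.0000] = 0.0000
Node d (S = 82.89): V_d = e^(−0.08)·[0.4789·0.0000 + 0.5211·64.1459] = 30.8594
Node 0 (S = 130): V_0 = e^(−0.08)·[0.4789·0.0000 + 0.5211·30.8594] = 14.8459

$14.85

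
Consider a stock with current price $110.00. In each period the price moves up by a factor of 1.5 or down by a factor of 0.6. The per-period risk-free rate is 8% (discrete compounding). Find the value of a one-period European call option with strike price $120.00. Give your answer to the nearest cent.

Risk-neutral probability p = (1 + 0.08 − 0.6)/(1.5 − 0.6) = 0.4800/0.9000 = 0.5333
Terminal stock prices: S_u = 165, S_d = 66
Terminal payoffs (S − K): max(45, 0) = 45, max(-54, 0) = 0
Node 0 (S = 110): V_0 = 1/1.08·[0.5333·45.0000 + 0.4667·0.0000] = 22.2222

$22.22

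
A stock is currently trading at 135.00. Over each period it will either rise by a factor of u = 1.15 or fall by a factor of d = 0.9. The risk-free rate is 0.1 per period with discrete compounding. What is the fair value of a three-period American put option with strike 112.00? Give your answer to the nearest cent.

Risk-neutral probability p = (1 + 0.1 − 0.9)/(1.15 − 0.9) = 0.2000/0.2500 = 0.8000
Terminal stock prices: S_uuu = 205.3, S_uud = 160.7, S_udd = 125.8, S_ddd = 98.42
Terminal payoffs (K − S): max(-93.32, 0) = 0, max(-48.68, 0) = 0, max(-13.75, 0) = 0, max(13.58, 0) = 13.58
Node uu (S = 178.5): continuation = 1/1.1·[0.8000·0.0000 + 0.2000·0.0000] = 0.0000; exercise value = 0.0000 ≤ continuation, so V_uu = 0.0000
Node ud (S = 139.7): continuation = 1/1.1·[0.8000·0.0000 + 0.2000·0.0000] = 0.0000; exercise value = 0.0000 ≤ continuation, so V_ud = 0.0000
Node dd (S = 109.4): continuation = 1/1.1·[0.8000·0.0000 + 0.2000·13.5850] = 2.4700; exercise value = 2.6500 > continuation, so V_dd = 2.6500 (exercise)
Node u (S = 155.2): continuation = 1/1.1·[0.8000·0.0000 + 0.2000·0.0000] = 0.0000; exercise value = 0.0000 ≤ continuation, so V_u = 0.0000
Node d (S = 121.5): continuation = 1/1.1·[0.8000·0.0000 + 0.2000·2.6500] = 0.4818; exercise value = 0.0000 ≤ continuation, so V_d = 0.4818
Node 0 (S = 135): continuation = 1/1.1·[0.8000·0.0000 + 0.2000·0.4818] = 0.0876; exercise value = 0.0000 ≤ continuation, so V_0 = 0.0876

0.09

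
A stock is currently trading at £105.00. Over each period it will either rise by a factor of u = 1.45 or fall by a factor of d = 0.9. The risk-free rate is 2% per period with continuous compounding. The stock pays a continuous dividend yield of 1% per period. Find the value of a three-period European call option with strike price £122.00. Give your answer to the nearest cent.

£8.91

Per-period risk-free factor R = e^0.02 = 1.0202; dividend-adjusted growth = e^(0.02−0.01) = 1.0101.
Risk-neutral probability p = (1.0101 − 0.9)/(1.45 − 0.9) = 0.1101/0.5500 = 0.2001
Terminal stock prices: S_uuu = 320.1, S_uud = 198.7, S_udd = 123.3, S_ddd = 76.55
Terminal payoffs (S − K): max(198.1, 0) = 198.1, max(76.69, 0) = 76.69, max(1.323, 0) = 1.323, max(-45.45, 0) = 0
Node uu (S = 220.8): V_uu = e^(−0.02)·[0.2001·198.1056 + 0.7999·76.6863] = 98.9816
Node ud (S = 137): V_ud = e^(−0.02)·[0.2001·76.6863 + 0.7999·1.3225] = 16.0773
Node dd (S = 85.05): V_dd = e^(−0.02)·[0.2001·1.3225 + 0.7999·0.0000] = 0.2594
Node u (S = 152.2): V_u = e^(−0.02)·[0.2001·98.9816 + 0.7999·16.0773] = 32.0189
Node d (S = 94.5): V_d = e^(−0.02)·[0.2001·16.0773 + 0.7999·0.2594] = 3.3566
Node 0 (S = 105): V_0 = e^(−0.02)·[0.2001·32.0189 + 0.7999·3.3566] = 8.9117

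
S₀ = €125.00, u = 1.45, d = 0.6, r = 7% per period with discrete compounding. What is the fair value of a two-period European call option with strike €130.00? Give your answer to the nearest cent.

€35.47

Risk-neutral probability p = (1 + 0.07 − 0.6)/(1.45 − 0.6) = 0.4700/0.8500 = 0.5529
Terminal stock prices: S_uu = 262.8, S_ud = 108.8, S_dd = 45
Terminal payoffs (S − K): max(132.8, 0) = 132.8, max(-21.25, 0) = 0, max(-85, 0) = 0
Node u (S = 181.2): V_u = 1/1.07·[0.5529·132.8125 + 0.4471·0.0000] = 68.6332
Node d (S = 75): V_d = 1/1.07·[0.5529·0.0000 + 0.4471·0.0000] = 0.0000
Node 0 (S = 125): V_0 = 1/1.07·[0.5529·68.6332 + 0.4471·0.0000] = 35.4674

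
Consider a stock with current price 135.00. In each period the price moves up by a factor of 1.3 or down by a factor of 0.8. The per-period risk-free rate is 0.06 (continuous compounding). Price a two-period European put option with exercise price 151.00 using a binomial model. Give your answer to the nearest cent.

17.69

Risk-neutral probability p = (e^0.06 − 0.8)/(1.3 − 0.8) = 0.2618/0.5000 = 0.5237
Terminal stock prices: S_uu = 228.2, S_ud = 140.4, S_dd = 86.4
Terminal payoffs (K − S): max(-77.15, 0) = 0, max(10.6, 0) = 10.6, max(64.6, 0) = 64.6
Node u (S = 175.5): V_u = e^(−0.06)·[0.5237·0.0000 + 0.4763·10.6000] = 4.7550
Node d (S = 108): V_d = e^(−0.06)·[0.5237·10.6000 + 0.4763·64.6000] = 34.2064
Node 0 (S = 135): V_0 = e^(−0.06)·[0.5237·4.7550 + 0.4763·34.2064] = 17.6897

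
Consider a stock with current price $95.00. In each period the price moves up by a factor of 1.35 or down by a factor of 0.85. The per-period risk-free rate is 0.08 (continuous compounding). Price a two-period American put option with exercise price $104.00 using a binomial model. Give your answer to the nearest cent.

$11.45

Risk-neutral probability p = (e^0.08 − 0.85)/(1.35 − 0.85) = 0.2333/0.5000 = 0.4666
Terminal stock prices: S_uu = 173.1, S_ud = 109, S_dd = 68.64
Terminal payoffs (K − S): max(-69.14, 0) = 0, max(-5.013, 0) = 0, max(35.36, 0) = 35.36
Node u (S = 128.2): continuation = e^(−0.08)·[0.4666·0.0000 + 0.5334·0.0000] = 0.0000; exercise value = 0.0000 ≤ continuation, so V_u = 0.0000
Node d (S = 80.75): continuation = e^(−0.08)·[0.4666·0.0000 + 0.5334·35.3625] = 17.4130; exercise value = 23.2500 > continuation, so V_d = 23.2500 (exercise)
Node 0 (S = 95): continuation = e^(−0.08)·[0.4666·0.0000 + 0.5334·23.2500] = 11.4486; exercise value = 9.0000 ≤ continuation, so V_0 = 11.4486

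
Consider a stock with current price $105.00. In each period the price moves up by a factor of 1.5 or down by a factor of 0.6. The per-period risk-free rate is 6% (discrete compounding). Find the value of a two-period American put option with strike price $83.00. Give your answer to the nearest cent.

Risk-neutral probability p = (1 + 0.06 − 0.6)/(1.5 − 0.6) = 0.4600/0.9000 = 0.5111
Terminal stock prices: S_uu = 236.2, S_ud = 94.5, S_dd = 37.8
Terminal payoffs (K − S): max(-153.2, 0) = 0, max(-11.5, 0) = 0, max(45.2, 0) = 45.2
Node u (S = 157.5): continuation = 1/1.06·[0.5111·0.0000 + 0.4889·0.0000] = 0.0000; exercise value = 0.0000 ≤ continuation, so V_u = 0.0000
Node d (S = 63): continuation = 1/1.06·[0.5111·0.0000 + 0.4889·45.2000] = 20.8470; exercise value = 20.0000 ≤ continuation, so V_d = 20.8470
Node 0 (S = 105): continuation = 1/1.06·[0.5111·0.0000 + 0.4889·20.8470] = 9.6150; exercise value = 0.0000 ≤ continuation, so V_0 = 9.6150

$9.61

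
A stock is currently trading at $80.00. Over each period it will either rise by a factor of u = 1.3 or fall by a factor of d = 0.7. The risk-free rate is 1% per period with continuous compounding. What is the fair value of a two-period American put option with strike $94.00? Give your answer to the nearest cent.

Risk-neutral probability p = (e^0.01 − 0.7)/(1.3 − 0.7) = 0.3101/0.6000 = 0.5168
Terminal stock prices: S_uu = 135.2, S_ud = 72.8, S_dd = 39.2
Terminal payoffs (K − S): max(-41.2, 0) = 0, max(21.2, 0) = 21.2, max(54.8, 0) = 54.8
Node u (S = 104): continuation = e^(−0.01)·[0.5168·0.0000 + 0.4832·21.2000] = 10.1430; exercise value = 0.0000 ≤ continuation, so V_u = 10.1430
Node d (S = 56): continuation = e^(−0.01)·[0.5168·21.2000 + 0.4832·54.8000] = 37.0647; exercise value = 38.0000 > continuation, so V_d = 38.0000 (exercise)
Node 0 (S = 80): continuation = e^(−0.01)·[0.5168·10.1430 + 0.4832·38.0000] = 23.3700; exercise value = 14.0000 ≤ continuation, so V_0 = 23.3700

$23.37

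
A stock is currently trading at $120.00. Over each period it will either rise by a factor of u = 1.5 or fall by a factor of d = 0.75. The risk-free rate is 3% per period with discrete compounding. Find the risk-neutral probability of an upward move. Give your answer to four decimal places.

p = 0.3733

Risk-neutral probability p = (1 + 0.03 − 0.75)/(1.5 − 0.75) = 0.2800/0.7500 = 0.3733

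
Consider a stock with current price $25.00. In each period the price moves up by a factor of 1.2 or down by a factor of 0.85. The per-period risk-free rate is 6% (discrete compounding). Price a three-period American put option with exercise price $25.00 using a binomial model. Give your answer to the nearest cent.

Risk-neutral probability p = (1 + 0.06 − 0.85)/(1.2 − 0.85) = 0.2100/0.3500 = 0.6000
Terminal stock prices: S_uuu = 43.2, S_uud = 30.6, S_udd = 21.67, S_ddd = 15.35
Terminal payoffs (K − S): max(-18.2, 0) = 0, max(-5.6, 0) = 0, max(3.325, 0) = 3.325, max(9.647, 0) = 9.647
Node uu (S = 36): continuation = 1/1.06·[0.6000·0.0000 + 0.4000·0.0000] = 0.0000; exercise value = 0.0000 ≤ continuation, so V_uu = 0.0000
Node ud (S = 25.5): continuation = 1/1.06·[0.6000·0.0000 + 0.4000·3.3250] = 1.2547; exercise value = 0.0000 ≤ continuation, so V_ud = 1.2547
Node dd (S = 18.06): continuation = 1/1.06·[0.6000·3.3250 + 0.4000·9.6469] = 5.5224; exercise value = 6.9375 > continuation, so V_dd = 6.9375 (exercise)
Node u (S = 30): continuation = 1/1.06·[0.6000·0.0000 + 0.4000·1.2547] = 0.4735; exercise value = 0.0000 ≤ continuation, so V_u = 0.4735
Node d (S = 21.25): continuation = 1/1.06·[0.6000·1.2547 + 0.4000·6.9375] = 3.3281; exercise value = 3.7500 > continuation, so V_d = 3.7500 (exercise)
Node 0 (S = 25): continuation = 1/1.06·[0.6000·0.4735 + 0.4000·3.7500] = 1.6831; exercise value = 0.0000 ≤ continuation, so V_0 = 1.6831

$1.68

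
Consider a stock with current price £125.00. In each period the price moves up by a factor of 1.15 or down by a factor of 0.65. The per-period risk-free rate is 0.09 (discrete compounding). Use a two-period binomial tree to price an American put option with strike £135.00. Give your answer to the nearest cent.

£10.00

Risk-neutral probability p = (1 + 0.09 − 0.65)/(1.15 − 0.65) = 0.4400/0.5000 = 0.8800
Terminal stock prices: S_uu = 165.3, S_ud = 93.44, S_dd = 52.81
Terminal payoffs (K − S): max(-30.31, 0) = 0, max(41.56, 0) = 41.56, max(82.19, 0) = 82.19
Node u (S = 143.8): continuation = 1/1.09·[0.8800·0.0000 + 0.1200·41.5625] = 4.5757; exercise value = 0.0000 ≤ continuation, so V_u = 4.5757
Node d (S = 81.25): continuation = 1/1.09·[0.8800·41.5625 + 0.1200·82.1875] = 42.6032; exercise value = 53.7500 > continuation, so V_d = 53.7500 (exercise)
Node 0 (S = 125): continuation = 1/1.09·[0.8800·4.5757 + 0.1200·53.7500] = 9.6116; exercise value = 10.0000 > continuation, so V_0 = 10.0000 (exercise)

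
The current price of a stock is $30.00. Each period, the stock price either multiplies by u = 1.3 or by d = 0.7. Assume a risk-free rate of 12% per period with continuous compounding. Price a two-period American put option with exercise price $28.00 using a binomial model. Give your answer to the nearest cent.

Risk-neutral probability p = (e^0.12 − 0.7)/(1.3 − 0.7) = 0.4275/0.6000 = 0.7125
Terminal stock prices: S_uu = 50.7, S_ud = 27.3, S_dd = 14.7
Terminal payoffs (K − S): max(-22.7, 0) = 0, max(0.7, 0) = 0.7, max(13.3, 0) = 13.3
Node u (S = 39): continuation = e^(−0.12)·[0.7125·0.0000 + 0.2875·0.7000] = 0.1785; exercise value = 0.0000 ≤ continuation, so V_u = 0.1785
Node d (S = 21): continuation = e^(−0.12)·[0.7125·0.7000 + 0.2875·13.3000] = 3.8338; exercise value = 7.0000 > continuation, so V_d = 7.0000 (exercise)
Node 0 (S = 30): continuation = e^(−0.12)·[0.7125·0.1785 + 0.2875·7.0000] = 1.8978; exercise value = 0.0000 ≤ continuation, so V_0 = 1.8978

$1.90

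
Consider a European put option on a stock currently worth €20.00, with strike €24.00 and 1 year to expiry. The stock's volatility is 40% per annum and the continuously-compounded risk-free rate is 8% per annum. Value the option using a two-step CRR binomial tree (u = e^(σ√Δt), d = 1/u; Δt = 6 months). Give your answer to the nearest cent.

CRR parameters: u = e^(σ√Δt) = e^(0.4·√0.5) = 1.3269, d = 1/u = 0.7536
Per-period rate: rΔt = 0.08·0.5 = 0.04, so R = e^0.04 = 1.0408
Risk-neutral probability p = (e^0.04 − 0.7536)/(1.3269 − 0.7536) = 0.2872/0.5733 = 0.5009
Terminal stock prices: S_uu = 35.21, S_ud = 20, S_dd = 11.36
Terminal payoffs (K − S): max(-11.21, 0) = 0, max(4, 0) = 4, max(12.64, 0) = 12.64
Node u (S = 26.54): V_u = e^(−0.04)·[0.5009·0.0000 + 0.4991·4.0000] = 1.9179
Node d (S = 15.07): V_d = e^(−0.04)·[0.5009·4.0000 + 0.4991·12.6406] = 7.9862
Node 0 (S = 20): V_0 = e^(−0.04)·[0.5009·1.9179 + 0.4991·7.9862] = 4.7524

€4.75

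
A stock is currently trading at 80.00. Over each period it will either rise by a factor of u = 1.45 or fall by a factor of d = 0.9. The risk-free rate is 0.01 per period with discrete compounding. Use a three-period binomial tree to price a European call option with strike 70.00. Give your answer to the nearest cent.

17.86

Risk-neutral probability p = (1 + 0.01 − 0.9)/(1.45 − 0.9) = 0.1100/0.5500 = 0.2000
Terminal stock prices: S_uuu = 243.9, S_uud = 151.4, S_udd = 93.96, S_ddd = 58.32
Terminal payoffs (S − K): max(173.9, 0) = 173.9, max(81.38, 0) = 81.38, max(23.96, 0) = 23.96, max(-11.68, 0) = 0
Node uu (S = 168.2): V_uu = 1/1.01·[0.2000·173.8900 + 0.8000·81.3800] = 98.8931
Node ud (S = 104.4): V_ud = 1/1.01·[0.2000·81.3800 + 0.8000·23.9600] = 35.0931
Node dd (S = 64.8): V_dd = 1/1.01·[0.2000·23.9600 + 0.8000·0.0000] = 4.7446
Node u (S = 116): V_u = 1/1.01·[0.2000·98.8931 + 0.8000·35.0931] = 47.3793
Node d (S = 72): V_d = 1/1.01·[0.2000·35.0931 + 0.8000·4.7446] = 10.7072
Node 0 (S = 80): V_0 = 1/1.01·[0.2000·47.3793 + 0.8000·10.7072] = 17.8630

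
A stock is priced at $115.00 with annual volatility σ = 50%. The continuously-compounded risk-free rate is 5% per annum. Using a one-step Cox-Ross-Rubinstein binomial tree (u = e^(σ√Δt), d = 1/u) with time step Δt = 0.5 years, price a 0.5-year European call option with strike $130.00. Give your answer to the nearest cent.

CRR parameters: u = e^(σ√Δt) = e^(0.5·√0.5) = 1.4241, d = 1/u = 0.7022
Per-period rate: rΔt = 0.05·0.5 = 0.025, so R = e^0.025 = 1.0253
Risk-neutral probability p = (e^0.025 − 0.7022)/(1.4241 − 0.7022) = 0.3231/0.7219 = 0.4476
Terminal stock prices: S_u = 163.8, S_d = 80.75
Terminal payoffs (S − K): max(33.77, 0) = 33.77, max(-49.25, 0) = 0
Node 0 (S = 115): V_0 = e^(−0.025)·[0.4476·33.7737 + 0.5524·0.0000] = 14.7434

$14.74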